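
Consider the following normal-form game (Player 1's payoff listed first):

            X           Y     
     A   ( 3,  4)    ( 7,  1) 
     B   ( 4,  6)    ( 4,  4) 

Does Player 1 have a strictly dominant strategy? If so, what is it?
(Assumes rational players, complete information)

No strictly dominant strategy exists for Player 1

Work:
A strategy strictly dominates another if it gives a strictly higher payoff against every opponent action. Compare each pair of P1's strategies column-by-column:
  A vs B: [3 vs 4, 7 vs 4] → A does not strictly dominate B (column X: 3 ≤ 4)
  B vs A: [4 vs 3, 4 vs 7] → B does not strictly dominate A (column Y: 4 ≤ 7)
No single strategy strictly dominates all others → no strictly dominant strategy.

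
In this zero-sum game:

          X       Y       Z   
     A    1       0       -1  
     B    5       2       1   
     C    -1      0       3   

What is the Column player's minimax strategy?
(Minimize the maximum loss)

Column should play Y, value = 2

Work:
Column player minimizes Row's maximum payoff:
Column X: max payoff to Row = 5
Column Y: max payoff to Row = 2
Column Z: max payoff to Row = 3
Minimum is 2, achieved by column Y.
Minimax strategy: Y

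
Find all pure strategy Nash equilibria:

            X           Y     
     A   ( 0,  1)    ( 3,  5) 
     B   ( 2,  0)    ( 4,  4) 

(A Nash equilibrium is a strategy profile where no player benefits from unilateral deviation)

Nash equilibrium: (B, Y)

Work:
Best responses:
  P1 vs X: payoffs [0, 2] → best response B (payoff 2)
  P1 vs Y: payoffs [3, 4] → best response B (payoff 4)
  P2 vs A: payoffs [1, 5] → best response Y (payoff 5)
  P2 vs B: payoffs [0, 4] → best response Y (payoff 4)
Mutual best responses: (B,Y) → Nash equilibria.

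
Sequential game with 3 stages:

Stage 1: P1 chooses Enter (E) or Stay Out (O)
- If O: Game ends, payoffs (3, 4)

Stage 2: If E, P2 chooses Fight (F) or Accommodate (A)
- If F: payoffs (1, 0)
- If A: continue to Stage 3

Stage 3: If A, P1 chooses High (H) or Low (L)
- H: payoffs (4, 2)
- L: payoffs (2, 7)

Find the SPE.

SPE: (E, A, H); Outcome (4, 2)

Work:
Stage 3: P1 chooses H (4 vs 2)
Stage 2: P2: F->0, A->2 (anticipating H). Choose A
Stage 1: P1: O->3, E->4 (anticipating A, H). Choose E
SPE path: E -> A -> H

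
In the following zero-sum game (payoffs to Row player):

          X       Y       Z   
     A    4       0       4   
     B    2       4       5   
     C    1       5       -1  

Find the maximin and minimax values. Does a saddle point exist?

Maximin = 2, Minimax = 4, Saddle: False

Work:
Row minimums: [0, 2, -1] → maximin = 2
Column maximums: [4, 5, 5] → minimax = 4
No saddle point (maximin ≠ minimax). Mixed strategy needed.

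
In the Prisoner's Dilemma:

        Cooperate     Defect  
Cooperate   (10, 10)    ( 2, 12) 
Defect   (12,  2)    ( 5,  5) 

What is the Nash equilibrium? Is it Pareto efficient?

(Defect, Defect) is NE; not Pareto efficient

Work:
Defect dominates Cooperate for both players:
If P2 cooperates: Defect (12) > Cooperate (10)
If P2 defects: Defect (5) > Cooperate (2)
NE: (Defect, Defect) with payoff (5, 5)
But (Cooperate, Cooperate) = (10, 10) Pareto dominates (5, 5)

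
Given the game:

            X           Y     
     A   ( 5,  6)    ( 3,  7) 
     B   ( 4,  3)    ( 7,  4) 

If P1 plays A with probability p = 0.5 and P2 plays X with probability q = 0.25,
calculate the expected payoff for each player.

E[P1] = 4.875, E[P2] = 5.25

Work:
E[P1] = p·q·π₁(A,X) + p·(1-q)·π₁(A,Y) + (1-p)·q·π₁(B,X) + (1-p)·(1-q)·π₁(B,Y)
= 0.5·0.25·5 + 0.5·0.75·3 + 0.5·0.25·4 + 0.5·0.75·7
= 4.875

E[P2] = 5.25 (similar calculation)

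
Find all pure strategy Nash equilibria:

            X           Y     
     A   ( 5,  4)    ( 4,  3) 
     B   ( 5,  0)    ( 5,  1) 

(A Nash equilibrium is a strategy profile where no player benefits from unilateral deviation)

Nash equilibrium: (A, X), (B, Y)

Work:
Best responses:
  P1 vs X: payoffs [5, 5] → best response A/B (payoff 5)
  P1 vs Y: payoffs [4, 5] → best response B (payoff 5)
  P2 vs A: payoffs [4, 3] → best response X (payoff 4)
  P2 vs B: payoffs [0, 1] → best response Y (payoff 1)
Mutual best responses: (A,X), (B,Y) → Nash equilibria.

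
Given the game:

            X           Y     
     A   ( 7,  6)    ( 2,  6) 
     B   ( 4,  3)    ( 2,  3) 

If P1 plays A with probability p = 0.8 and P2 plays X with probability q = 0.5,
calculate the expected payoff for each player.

E[P1] = 4.2, E[P2] = 5.4

Work:
E[P1] = p·q·π₁(A,X) + p·(1-q)·π₁(A,Y) + (1-p)·q·π₁(B,X) + (1-p)·(1-q)·π₁(B,Y)
= 0.8·0.5·7 + 0.8·0.5·2 + 0.2·0.5·4 + 0.2·0.5·2
= 4.2

E[P2] = 5.4 (similar calculation)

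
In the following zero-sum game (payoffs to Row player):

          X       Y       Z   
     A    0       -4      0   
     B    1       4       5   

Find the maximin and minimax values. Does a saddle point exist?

Maximin = 1, Minimax = 1, Saddle: True

Work:
Row minimums: [-4, 1] → maximin = 1
Column maximums: [1, 4, 5] → minimax = 1
Saddle point exists! Game value = 1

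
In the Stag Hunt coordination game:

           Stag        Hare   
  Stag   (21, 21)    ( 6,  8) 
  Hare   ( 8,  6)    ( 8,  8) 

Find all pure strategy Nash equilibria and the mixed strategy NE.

Pure NE: (Stag, Stag) and (Hare, Hare); Mixed NE: p = 0.1333, q = 0.1333

Work:
Check pure NE:
(Stag, Stag): (21, 21) - no unilateral deviation beneficial
(Hare, Hare): (8, 8) - no unilateral deviation beneficial
Mixed NE: P1 plays Stag with p = 0.1333, P2 plays Stag with q = 0.1333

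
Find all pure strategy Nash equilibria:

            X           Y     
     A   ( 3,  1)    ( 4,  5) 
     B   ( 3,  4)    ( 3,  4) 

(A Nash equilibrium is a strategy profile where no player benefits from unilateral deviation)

Nash equilibrium: (A, Y), (B, X)

Work:
Best responses:
  P1 vs X: payoffs [3, 3] → best response A/B (payoff 3)
  P1 vs Y: payoffs [4, 3] → best response A (payoff 4)
  P2 vs A: payoffs [1, 5] → best response Y (payoff 5)
  P2 vs B: payoffs [4, 4] → best response X/Y (payoff 4)
Mutual best responses: (A,Y), (B,X) → Nash equilibria.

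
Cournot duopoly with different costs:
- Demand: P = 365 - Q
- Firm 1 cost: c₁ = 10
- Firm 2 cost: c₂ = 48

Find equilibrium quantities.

q₁* = 131.0, q₂* = 93.0

Work:
Reaction: q₁ = (365 - 10 - q₂)/2
Reaction: q₂ = (365 - 48 - q₁)/2
Solve simultaneously:
q₁* = (365 - 2×10 + 48)/3 = 131.0
q₂* = (365 - 2×48 + 10)/3 = 93.0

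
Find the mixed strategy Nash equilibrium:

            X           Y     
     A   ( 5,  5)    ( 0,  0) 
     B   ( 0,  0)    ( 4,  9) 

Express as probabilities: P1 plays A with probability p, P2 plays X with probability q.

p = 0.6429, q = 0.4444

Work:
Find probabilities that make opponent indifferent:
P2 chooses q to make P1 indifferent between A and B
P1 chooses p to make P2 indifferent between X and Y
Mixed NE: P1 plays (A: 0.6429, B: 0.3571), P2 plays (X: 0.4444, Y: 0.5556)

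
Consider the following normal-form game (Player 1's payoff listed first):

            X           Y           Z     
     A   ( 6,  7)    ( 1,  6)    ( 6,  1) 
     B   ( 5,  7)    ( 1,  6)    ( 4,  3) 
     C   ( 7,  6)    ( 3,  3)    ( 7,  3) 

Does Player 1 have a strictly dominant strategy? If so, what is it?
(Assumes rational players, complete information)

Yes, Player 1's strictly dominant strategy is C

Work:
A strategy strictly dominates another if it gives a strictly higher payoff against every opponent action. Compare each pair of P1's strategies column-by-column:
  A vs B: [6 vs 5, 1 vs 1, 6 vs 4] → A does not strictly dominate B (column Y: 1 ≤ 1)
  A vs C: [6 vs 7, 1 vs 3, 6 vs 7] → A does not strictly dominate C (column X: 6 ≤ 7)
  B vs A: [5 vs 6, 1 vs 1, 4 vs 6] → B does not strictly dominate A (column X: 5 ≤ 6)
  B vs C: [5 vs 7, 1 vs 3, 4 vs 7] → B does not strictly dominate C (column X: 5 ≤ 7)
  C vs A: [7 vs 6, 3 vs 1, 7 vs 6] → C strictly dominates A
  C vs B: [7 vs 5, 3 vs 1, 7 vs 4] → C strictly dominates B
C strictly dominates every other strategy → strictly dominant.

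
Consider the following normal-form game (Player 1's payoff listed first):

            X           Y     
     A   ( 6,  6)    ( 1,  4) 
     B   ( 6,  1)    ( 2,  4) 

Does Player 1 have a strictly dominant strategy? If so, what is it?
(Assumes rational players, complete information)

No strictly dominant strategy exists for Player 1

Work:
A strategy strictly dominates another if it gives a strictly higher payoff against every opponent action. Compare each pair of P1's strategies column-by-column:
  A vs B: [6 vs 6, 1 vs 2] → A does not strictly dominate B (column X: 6 ≤ 6)
  B vs A: [6 vs 6, 2 vs 1] → B does not strictly dominate A (column X: 6 ≤ 6)
No single strategy strictly dominates all others → no strictly dominant strategy.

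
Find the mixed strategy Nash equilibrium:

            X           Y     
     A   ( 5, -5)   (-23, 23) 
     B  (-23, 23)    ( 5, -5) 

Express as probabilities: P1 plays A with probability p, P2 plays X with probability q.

p = 0.5, q = 0.5

Work:
Find probabilities that make opponent indifferent:
P2 chooses q to make P1 indifferent between A and B
P1 chooses p to make P2 indifferent between X and Y
Mixed NE: P1 plays (A: 0.5, B: 0.5), P2 plays (X: 0.5, Y: 0.5)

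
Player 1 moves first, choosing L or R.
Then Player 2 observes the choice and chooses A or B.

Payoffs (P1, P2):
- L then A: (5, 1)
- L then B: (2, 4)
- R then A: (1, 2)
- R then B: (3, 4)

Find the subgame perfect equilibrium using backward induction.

P1 plays R, P2 plays B after L and B after R; Payoff (3, 4)

Work:
Backward induction:
After L: P2 chooses B → P1 gets 2
After R: P2 chooses B → P1 gets 3
P1 chooses R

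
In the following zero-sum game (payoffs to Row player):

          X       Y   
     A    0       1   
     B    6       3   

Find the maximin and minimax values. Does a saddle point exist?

Maximin = 3, Minimax = 3, Saddle: True

Work:
Row minimums: [0, 3] → maximin = 3
Column maximums: [6, 3] → minimax = 3
Saddle point exists! Game value = 3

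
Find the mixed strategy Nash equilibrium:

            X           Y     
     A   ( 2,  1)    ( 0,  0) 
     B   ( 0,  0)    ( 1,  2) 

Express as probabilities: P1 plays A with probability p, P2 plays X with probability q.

p = 0.6667, q = 0.3333

Work:
Find probabilities that make opponent indifferent:
P2 chooses q to make P1 indifferent between A and B
P1 chooses p to make P2 indifferent between X and Y
Mixed NE: P1 plays (A: 0.6667, B: 0.3333), P2 plays (X: 0.3333, Y: 0.6667)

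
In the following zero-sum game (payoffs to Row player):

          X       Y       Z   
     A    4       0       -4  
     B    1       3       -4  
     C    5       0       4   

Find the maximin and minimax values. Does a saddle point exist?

Maximin = 0, Minimax = 3, Saddle: False

Work:
Row minimums: [-4, -4, 0] → maximin = 0
Column maximums: [5, 3, 4] → minimax = 3
No saddle point (maximin ≠ minimax). Mixed strategy needed.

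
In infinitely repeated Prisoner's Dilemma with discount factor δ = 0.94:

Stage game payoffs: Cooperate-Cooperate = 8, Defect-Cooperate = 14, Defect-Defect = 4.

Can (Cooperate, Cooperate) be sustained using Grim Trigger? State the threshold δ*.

δ* = 0.6; since δ = 0.94 ≥ 0.6, cooperation can be sustained

Work:
For Grim Trigger:
Cooperate forever: 8/(1-δ)
Defect then punished: 14 + 4·δ/(1-δ)
Need: 8/(1-δ) ≥ 14 + 4·δ/(1-δ)
Solving: δ ≥ (T-R)/(T-P) = (14-8)/(14-4) = 0.6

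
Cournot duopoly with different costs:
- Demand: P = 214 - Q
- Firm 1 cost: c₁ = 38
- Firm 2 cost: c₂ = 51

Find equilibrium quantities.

q₁* = 63.0, q₂* = 50.0

Work:
Reaction: q₁ = (214 - 38 - q₂)/2
Reaction: q₂ = (214 - 51 - q₁)/2
Solve simultaneously:
q₁* = (214 - 2×38 + 51)/3 = 63.0
q₂* = (214 - 2×51 + 38)/3 = 50.0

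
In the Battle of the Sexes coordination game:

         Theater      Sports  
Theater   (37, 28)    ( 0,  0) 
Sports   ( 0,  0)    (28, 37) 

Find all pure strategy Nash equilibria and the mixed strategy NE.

Pure NE: (Theater, Theater) and (Sports, Sports); Mixed NE: p = 0.5692, q = 0.4308

Work:
Check pure NE:
(Theater, Theater): (37, 28) - no unilateral deviation beneficial
(Sports, Sports): (28, 37) - no unilateral deviation beneficial
Mixed NE: P1 plays Theater with p = 0.5692, P2 plays Theater with q = 0.4308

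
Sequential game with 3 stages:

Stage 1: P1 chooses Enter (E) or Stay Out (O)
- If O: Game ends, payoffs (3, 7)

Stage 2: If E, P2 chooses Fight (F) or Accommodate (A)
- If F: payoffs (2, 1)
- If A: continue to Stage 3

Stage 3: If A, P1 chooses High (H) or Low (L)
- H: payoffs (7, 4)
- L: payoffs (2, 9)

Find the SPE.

SPE: (E, A, H); Outcome (7, 4)

Work:
Stage 3: P1 chooses H (7 vs 2)
Stage 2: P2: F->1, A->4 (anticipating H). Choose A
Stage 1: P1: O->3, E->7 (anticipating A, H). Choose E
SPE path: E -> A -> H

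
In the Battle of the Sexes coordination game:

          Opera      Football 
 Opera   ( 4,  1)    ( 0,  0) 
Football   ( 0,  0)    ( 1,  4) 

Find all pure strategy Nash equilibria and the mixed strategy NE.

Pure NE: (Opera, Opera) and (Football, Football); Mixed NE: p = 0.8, q = 0.2

Work:
Check pure NE:
(Opera, Opera): (4, 1) - no unilateral deviation beneficial
(Football, Football): (1, 4) - no unilateral deviation beneficial
Mixed NE: P1 plays Opera with p = 0.8, P2 plays Opera with q = 0.2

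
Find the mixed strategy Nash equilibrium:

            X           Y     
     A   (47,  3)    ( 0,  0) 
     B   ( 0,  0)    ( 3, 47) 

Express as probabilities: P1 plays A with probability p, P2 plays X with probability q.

p = 0.94, q = 0.06

Work:
Find probabilities that make opponent indifferent:
P2 chooses q to make P1 indifferent between A and B
P1 chooses p to make P2 indifferent between X and Y
Mixed NE: P1 plays (A: 0.94, B: 0.06), P2 plays (X: 0.06, Y: 0.94)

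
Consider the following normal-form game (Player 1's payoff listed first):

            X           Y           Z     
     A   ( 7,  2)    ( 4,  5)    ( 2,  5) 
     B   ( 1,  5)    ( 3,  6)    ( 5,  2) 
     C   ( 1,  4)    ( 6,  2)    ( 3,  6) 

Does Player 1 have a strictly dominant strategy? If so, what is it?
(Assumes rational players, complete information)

No strictly dominant strategy exists for Player 1

Work:
A strategy strictly dominates another if it gives a strictly higher payoff against every opponent action. Compare each pair of P1's strategies column-by-column:
  A vs B: [7 vs 1, 4 vs 3, 2 vs 5] → A does not strictly dominate B (column Z: 2 ≤ 5)
  A vs C: [7 vs 1, 4 vs 6, 2 vs 3] → A does not strictly dominate C (column Y: 4 ≤ 6)
  B vs A: [1 vs 7, 3 vs 4, 5 vs 2] → B does not strictly dominate A (column X: 1 ≤ 7)
  B vs C: [1 vs 1, 3 vs 6, 5 vs 3] → B does not strictly dominate C (column X: 1 ≤ 1)
  C vs A: [1 vs 7, 6 vs 4, 3 vs 2] → C does not strictly dominate A (column X: 1 ≤ 7)
  C vs B: [1 vs 1, 6 vs 3, 3 vs 5] → C does not strictly dominate B (column X: 1 ≤ 1)
No single strategy strictly dominates all others → no strictly dominant strategy.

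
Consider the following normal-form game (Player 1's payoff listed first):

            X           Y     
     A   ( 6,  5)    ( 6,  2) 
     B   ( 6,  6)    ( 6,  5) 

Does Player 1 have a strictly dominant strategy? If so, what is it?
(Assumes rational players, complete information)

No strictly dominant strategy exists for Player 1

Work:
A strategy strictly dominates another if it gives a strictly higher payoff against every opponent action. Compare each pair of P1's strategies column-by-column:
  A vs B: [6 vs 6, 6 vs 6] → A does not strictly dominate B (column X: 6 ≤ 6)
  B vs A: [6 vs 6, 6 vs 6] → B does not strictly dominate A (column X: 6 ≤ 6)
No single strategy strictly dominates all others → no strictly dominant strategy.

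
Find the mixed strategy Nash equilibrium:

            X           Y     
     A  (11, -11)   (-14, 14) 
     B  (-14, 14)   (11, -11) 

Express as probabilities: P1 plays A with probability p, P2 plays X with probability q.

p = 0.5, q = 0.5

Work:
Find probabilities that make opponent indifferent:
P2 chooses q to make P1 indifferent between A and B
P1 chooses p to make P2 indifferent between X and Y
Mixed NE: P1 plays (A: 0.5, B: 0.5), P2 plays (X: 0.5, Y: 0.5)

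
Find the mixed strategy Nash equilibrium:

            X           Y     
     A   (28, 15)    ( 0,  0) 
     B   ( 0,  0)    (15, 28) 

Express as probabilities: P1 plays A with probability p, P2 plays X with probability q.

p = 0.6512, q = 0.3488

Work:
Find probabilities that make opponent indifferent:
P2 chooses q to make P1 indifferent between A and B
P1 chooses p to make P2 indifferent between X and Y
Mixed NE: P1 plays (A: 0.6512, B: 0.3488), P2 plays (X: 0.3488, Y: 0.6512)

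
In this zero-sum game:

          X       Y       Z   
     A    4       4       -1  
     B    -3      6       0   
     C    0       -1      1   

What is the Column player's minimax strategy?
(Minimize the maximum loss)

Column should play Z, value = 1

Work:
Column player minimizes Row's maximum payoff:
Column X: max payoff to Row = 4
Column Y: max payoff to Row = 6
Column Z: max payoff to Row = 1
Minimum is 1, achieved by column Z.
Minimax strategy: Z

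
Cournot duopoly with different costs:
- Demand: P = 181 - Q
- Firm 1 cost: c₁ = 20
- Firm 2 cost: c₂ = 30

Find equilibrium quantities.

q₁* = 57.0, q₂* = 47.0

Work:
Reaction: q₁ = (181 - 20 - q₂)/2
Reaction: q₂ = (181 - 30 - q₁)/2
Solve simultaneously:
q₁* = (181 - 2×20 + 30)/3 = 57.0
q₂* = (181 - 2×30 + 20)/3 = 47.0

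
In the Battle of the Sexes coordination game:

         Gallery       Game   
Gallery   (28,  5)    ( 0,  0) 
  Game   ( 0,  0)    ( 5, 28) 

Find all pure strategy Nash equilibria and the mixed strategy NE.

Pure NE: (Gallery, Gallery) and (Game, Game); Mixed NE: p = 0.8485, q = 0.1515

Work:
Check pure NE:
(Gallery, Gallery): (28, 5) - no unilateral deviation beneficial
(Game, Game): (5, 28) - no unilateral deviation beneficial
Mixed NE: P1 plays Gallery with p = 0.8485, P2 plays Gallery with q = 0.1515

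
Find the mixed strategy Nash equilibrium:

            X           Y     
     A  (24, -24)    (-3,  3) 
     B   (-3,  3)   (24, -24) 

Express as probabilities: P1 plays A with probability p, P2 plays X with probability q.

p = 0.5, q = 0.5

Work:
Find probabilities that make opponent indifferent:
P2 chooses q to make P1 indifferent between A and B
P1 chooses p to make P2 indifferent between X and Y
Mixed NE: P1 plays (A: 0.5, B: 0.5), P2 plays (X: 0.5, Y: 0.5)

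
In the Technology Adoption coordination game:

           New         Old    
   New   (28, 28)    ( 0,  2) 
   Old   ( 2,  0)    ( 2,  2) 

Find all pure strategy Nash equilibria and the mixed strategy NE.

Pure NE: (New, New) and (Old, Old); Mixed NE: p = 0.0714, q = 0.0714

Work:
Check pure NE:
(New, New): (28, 28) - no unilateral deviation beneficial
(Old, Old): (2, 2) - no unilateral deviation beneficial
Mixed NE: P1 plays New with p = 0.0714, P2 plays New with q = 0.0714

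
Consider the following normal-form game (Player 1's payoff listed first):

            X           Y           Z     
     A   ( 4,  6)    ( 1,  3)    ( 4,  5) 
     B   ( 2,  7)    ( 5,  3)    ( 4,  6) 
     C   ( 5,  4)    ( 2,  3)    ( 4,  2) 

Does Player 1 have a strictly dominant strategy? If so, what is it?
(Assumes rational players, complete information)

No strictly dominant strategy exists for Player 1

Work:
A strategy strictly dominates another if it gives a strictly higher payoff against every opponent action. Compare each pair of P1's strategies column-by-column:
  A vs B: [4 vs 2, 1 vs 5, 4 vs 4] → A does not strictly dominate B (column Y: 1 ≤ 5)
  A vs C: [4 vs 5, 1 vs 2, 4 vs 4] → A does not strictly dominate C (column X: 4 ≤ 5)
  B vs A: [2 vs 4, 5 vs 1, 4 vs 4] → B does not strictly dominate A (column X: 2 ≤ 4)
  B vs C: [2 vs 5, 5 vs 2, 4 vs 4] → B does not strictly dominate C (column X: 2 ≤ 5)
  C vs A: [5 vs 4, 2 vs 1, 4 vs 4] → C does not strictly dominate A (column Z: 4 ≤ 4)
  C vs B: [5 vs 2, 2 vs 5, 4 vs 4] → C does not strictly dominate B (column Y: 2 ≤ 5)
No single strategy strictly dominates all others → no strictly dominant strategy.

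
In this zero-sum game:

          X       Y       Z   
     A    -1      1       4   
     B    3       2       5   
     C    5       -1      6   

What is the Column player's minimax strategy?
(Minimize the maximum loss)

Column should play Y, value = 2

Work:
Column player minimizes Row's maximum payoff:
Column X: max payoff to Row = 5
Column Y: max payoff to Row = 2
Column Z: max payoff to Row = 6
Minimum is 2, achieved by column Y.
Minimax strategy: Y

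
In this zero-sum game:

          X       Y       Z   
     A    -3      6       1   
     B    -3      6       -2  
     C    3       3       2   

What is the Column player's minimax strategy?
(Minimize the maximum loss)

Column should play Z, value = 2

Work:
Column player minimizes Row's maximum payoff:
Column X: max payoff to Row = 3
Column Y: max payoff to Row = 6
Column Z: max payoff to Row = 2
Minimum is 2, achieved by column Z.
Minimax strategy: Z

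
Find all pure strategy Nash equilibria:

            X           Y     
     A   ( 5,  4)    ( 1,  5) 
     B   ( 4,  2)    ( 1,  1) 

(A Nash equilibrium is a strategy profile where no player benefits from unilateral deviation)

Nash equilibrium: (A, Y)

Work:
Best responses:
  P1 vs X: payoffs [5, 4] → best response A (payoff 5)
  P1 vs Y: payoffs [1, 1] → best response A/B (payoff 1)
  P2 vs A: payoffs [4, 5] → best response Y (payoff 5)
  P2 vs B: payoffs [2, 1] → best response X (payoff 2)
Mutual best responses: (A,Y) → Nash equilibria.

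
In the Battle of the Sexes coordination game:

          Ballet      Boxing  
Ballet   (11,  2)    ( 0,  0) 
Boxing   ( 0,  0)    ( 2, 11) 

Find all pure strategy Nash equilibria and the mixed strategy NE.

Pure NE: (Ballet, Ballet) and (Boxing, Boxing); Mixed NE: p = 0.8462, q = 0.1538

Work:
Check pure NE:
(Ballet, Ballet): (11, 2) - no unilateral deviation beneficial
(Boxing, Boxing): (2, 11) - no unilateral deviation beneficial
Mixed NE: P1 plays Ballet with p = 0.8462, P2 plays Ballet with q = 0.1538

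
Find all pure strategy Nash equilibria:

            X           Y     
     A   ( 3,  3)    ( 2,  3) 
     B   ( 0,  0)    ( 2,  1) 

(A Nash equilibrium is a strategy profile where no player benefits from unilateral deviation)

Nash equilibrium: (A, X), (A, Y), (B, Y)

Work:
Best responses:
  P1 vs X: payoffs [3, 0] → best response A (payoff 3)
  P1 vs Y: payoffs [2, 2] → best response A/B (payoff 2)
  P2 vs A: payoffs [3, 3] → best response X/Y (payoff 3)
  P2 vs B: payoffs [0, 1] → best response Y (payoff 1)
Mutual best responses: (A,X), (A,Y), (B,Y) → Nash equilibria.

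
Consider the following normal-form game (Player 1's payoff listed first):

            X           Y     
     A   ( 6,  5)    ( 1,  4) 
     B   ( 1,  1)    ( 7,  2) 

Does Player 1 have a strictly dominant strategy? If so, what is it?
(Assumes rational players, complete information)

No strictly dominant strategy exists for Player 1

Work:
A strategy strictly dominates another if it gives a strictly higher payoff against every opponent action. Compare each pair of P1's strategies column-by-column:
  A vs B: [6 vs 1, 1 vs 7] → A does not strictly dominate B (column Y: 1 ≤ 7)
  B vs A: [1 vs 6, 7 vs 1] → B does not strictly dominate A (column X: 1 ≤ 6)
No single strategy strictly dominates all others → no strictly dominant strategy.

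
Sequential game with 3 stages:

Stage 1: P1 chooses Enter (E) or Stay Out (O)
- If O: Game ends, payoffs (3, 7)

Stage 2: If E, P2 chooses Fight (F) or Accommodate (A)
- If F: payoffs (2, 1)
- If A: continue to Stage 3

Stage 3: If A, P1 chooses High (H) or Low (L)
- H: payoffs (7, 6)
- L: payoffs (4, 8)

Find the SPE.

SPE: (E, A, H); Outcome (7, 6)

Work:
Stage 3: P1 chooses H (7 vs 4)
Stage 2: P2: F->1, A->6 (anticipating H). Choose A
Stage 1: P1: O->3, E->7 (anticipating A, H). Choose E
SPE path: E -> A -> H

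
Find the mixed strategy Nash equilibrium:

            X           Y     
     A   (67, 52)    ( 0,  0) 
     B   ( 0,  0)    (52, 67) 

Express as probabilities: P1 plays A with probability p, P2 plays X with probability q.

p = 0.563, q = 0.437

Work:
Find probabilities that make opponent indifferent:
P2 chooses q to make P1 indifferent between A and B
P1 chooses p to make P2 indifferent between X and Y
Mixed NE: P1 plays (A: 0.563, B: 0.437), P2 plays (X: 0.437, Y: 0.563)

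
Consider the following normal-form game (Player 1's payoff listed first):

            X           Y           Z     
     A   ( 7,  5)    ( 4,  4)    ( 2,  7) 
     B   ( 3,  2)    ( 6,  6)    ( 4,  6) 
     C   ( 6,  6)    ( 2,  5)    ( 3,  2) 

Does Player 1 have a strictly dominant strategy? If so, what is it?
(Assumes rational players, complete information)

No strictly dominant strategy exists for Player 1

Work:
A strategy strictly dominates another if it gives a strictly higher payoff against every opponent action. Compare each pair of P1's strategies column-by-column:
  A vs B: [7 vs 3, 4 vs 6, 2 vs 4] → A does not strictly dominate B (column Y: 4 ≤ 6)
  A vs C: [7 vs 6, 4 vs 2, 2 vs 3] → A does not strictly dominate C (column Z: 2 ≤ 3)
  B vs A: [3 vs 7, 6 vs 4, 4 vs 2] → B does not strictly dominate A (column X: 3 ≤ 7)
  B vs C: [3 vs 6, 6 vs 2, 4 vs 3] → B does not strictly dominate C (column X: 3 ≤ 6)
  C vs A: [6 vs 7, 2 vs 4, 3 vs 2] → C does not strictly dominate A (column X: 6 ≤ 7)
  C vs B: [6 vs 3, 2 vs 6, 3 vs 4] → C does not strictly dominate B (column Y: 2 ≤ 6)
No single strategy strictly dominates all others → no strictly dominant strategy.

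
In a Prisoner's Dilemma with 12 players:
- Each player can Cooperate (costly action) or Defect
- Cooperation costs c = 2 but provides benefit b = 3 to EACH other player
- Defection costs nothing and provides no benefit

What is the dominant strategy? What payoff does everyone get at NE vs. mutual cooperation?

Dominant: Defect; NE payoff = 0; Coop payoff = 31

Work:
Defect dominates (saves cost c = 2, benefit to others is external)
NE: All defect → everyone gets 0
If all cooperate: each receives (11)×3 - 2 = 31
Social dilemma: 31 > 0 but NE gives 0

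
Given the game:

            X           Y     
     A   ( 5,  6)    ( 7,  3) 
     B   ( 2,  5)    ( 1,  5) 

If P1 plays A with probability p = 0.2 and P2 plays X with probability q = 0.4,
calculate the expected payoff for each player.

E[P1] = 2.36, E[P2] = 4.84

Work:
E[P1] = p·q·π₁(A,X) + p·(1-q)·π₁(A,Y) + (1-p)·q·π₁(B,X) + (1-p)·(1-q)·π₁(B,Y)
= 0.2·0.4·5 + 0.2·0.6·7 + 0.8·0.4·2 + 0.8·0.6·1
= 2.36

E[P2] = 4.84 (similar calculation)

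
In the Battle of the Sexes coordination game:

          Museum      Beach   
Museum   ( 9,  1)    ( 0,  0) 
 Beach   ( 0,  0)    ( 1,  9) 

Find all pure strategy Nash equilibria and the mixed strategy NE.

Pure NE: (Museum, Museum) and (Beach, Beach); Mixed NE: p = 0.9, q = 0.1

Work:
Check pure NE:
(Museum, Museum): (9, 1) - no unilateral deviation beneficial
(Beach, Beach): (1, 9) - no unilateral deviation beneficial
Mixed NE: P1 plays Museum with p = 0.9, P2 plays Museum with q = 0.1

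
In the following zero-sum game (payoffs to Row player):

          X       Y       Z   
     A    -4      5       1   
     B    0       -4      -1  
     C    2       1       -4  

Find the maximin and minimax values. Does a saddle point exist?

Maximin = -4, Minimax = 1, Saddle: False

Work:
Row minimums: [-4, -4, -4] → maximin = -4
Column maximums: [2, 5, 1] → minimax = 1
No saddle point (maximin ≠ minimax). Mixed strategy needed.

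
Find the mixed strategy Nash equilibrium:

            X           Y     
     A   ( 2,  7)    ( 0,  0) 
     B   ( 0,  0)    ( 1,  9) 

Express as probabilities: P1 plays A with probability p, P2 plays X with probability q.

p = 0.5625, q = 0.3333

Work:
Find probabilities that make opponent indifferent:
P2 chooses q to make P1 indifferent between A and B
P1 chooses p to make P2 indifferent between X and Y
Mixed NE: P1 plays (A: 0.5625, B: 0.4375), P2 plays (X: 0.3333, Y: 0.6667)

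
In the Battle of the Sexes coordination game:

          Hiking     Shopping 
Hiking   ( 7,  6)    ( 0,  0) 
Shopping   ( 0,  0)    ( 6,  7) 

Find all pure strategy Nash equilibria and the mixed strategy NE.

Pure NE: (Hiking, Hiking) and (Shopping, Shopping); Mixed NE: p = 0.5385, q = 0.4615

Work:
Check pure NE:
(Hiking, Hiking): (7, 6) - no unilateral deviation beneficial
(Shopping, Shopping): (6, 7) - no unilateral deviation beneficial
Mixed NE: P1 plays Hiking with p = 0.5385, P2 plays Hiking with q = 0.4615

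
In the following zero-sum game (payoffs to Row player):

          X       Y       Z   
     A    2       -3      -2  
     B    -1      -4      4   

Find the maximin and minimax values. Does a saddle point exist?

Maximin = -3, Minimax = -3, Saddle: True

Work:
Row minimums: [-3, -4] → maximin = -3
Column maximums: [2, -3, 4] → minimax = -3
Saddle point exists! Game value = -3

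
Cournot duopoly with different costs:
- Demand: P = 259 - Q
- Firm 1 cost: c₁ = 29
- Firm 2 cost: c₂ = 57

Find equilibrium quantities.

q₁* = 86.0, q₂* = 58.0

Work:
Reaction: q₁ = (259 - 29 - q₂)/2
Reaction: q₂ = (259 - 57 - q₁)/2
Solve simultaneously:
q₁* = (259 - 2×29 + 57)/3 = 86.0
q₂* = (259 - 2×57 + 29)/3 = 58.0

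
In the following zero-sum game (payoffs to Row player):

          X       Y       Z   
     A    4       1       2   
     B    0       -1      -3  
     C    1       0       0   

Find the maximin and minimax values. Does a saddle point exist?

Maximin = 1, Minimax = 1, Saddle: True

Work:
Row minimums: [1, -3, 0] → maximin = 1
Column maximums: [4, 1, 2] → minimax = 1
Saddle point exists! Game value = 1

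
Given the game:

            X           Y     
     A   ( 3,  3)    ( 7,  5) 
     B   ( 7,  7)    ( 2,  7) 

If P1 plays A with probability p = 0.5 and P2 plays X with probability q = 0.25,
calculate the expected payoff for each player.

E[P1] = 4.625, E[P2] = 5.75

Work:
E[P1] = p·q·π₁(A,X) + p·(1-q)·π₁(A,Y) + (1-p)·q·π₁(B,X) + (1-p)·(1-q)·π₁(B,Y)
= 0.5·0.25·3 + 0.5·0.75·7 + 0.5·0.25·7 + 0.5·0.75·2
= 4.625

E[P2] = 5.75 (similar calculation)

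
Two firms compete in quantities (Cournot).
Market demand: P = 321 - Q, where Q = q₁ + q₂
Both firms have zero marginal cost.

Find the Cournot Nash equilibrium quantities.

q₁* = q₂* = 107.0; P* = 107.0

Work:
Profit: π_i = P·q_i = (a - q_i - q_j)·q_i
FOC: ∂π_i/∂q_i = a - 2q_i - q_j = 0
Reaction function: q_i = (321 - q_j)/2
Symmetry: q* = 321/3 = 107.0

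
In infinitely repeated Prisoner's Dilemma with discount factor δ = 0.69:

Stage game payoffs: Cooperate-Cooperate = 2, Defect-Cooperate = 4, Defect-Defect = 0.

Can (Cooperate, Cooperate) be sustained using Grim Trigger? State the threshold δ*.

δ* = 0.5; since δ = 0.69 ≥ 0.5, cooperation can be sustained

Work:
For Grim Trigger:
Cooperate forever: 2/(1-δ)
Defect then punished: 4 + 0·δ/(1-δ)
Need: 2/(1-δ) ≥ 4 + 0·δ/(1-δ)
Solving: δ ≥ (T-R)/(T-P) = (4-2)/(4-0) = 0.5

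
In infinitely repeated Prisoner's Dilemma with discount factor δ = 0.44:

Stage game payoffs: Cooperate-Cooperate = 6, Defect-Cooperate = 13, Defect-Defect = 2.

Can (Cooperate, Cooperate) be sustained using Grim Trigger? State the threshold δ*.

δ* = 0.6364; since δ = 0.44 < 0.6364, cooperation cannot be sustained

Work:
For Grim Trigger:
Cooperate forever: 6/(1-δ)
Defect then punished: 13 + 2·δ/(1-δ)
Need: 6/(1-δ) ≥ 13 + 2·δ/(1-δ)
Solving: δ ≥ (T-R)/(T-P) = (13-6)/(13-2) = 0.6364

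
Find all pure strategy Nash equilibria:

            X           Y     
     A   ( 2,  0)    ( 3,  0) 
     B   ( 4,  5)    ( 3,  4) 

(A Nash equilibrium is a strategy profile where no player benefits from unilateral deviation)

Nash equilibrium: (A, Y), (B, X)

Work:
Best responses:
  P1 vs X: payoffs [2, 4] → best response B (payoff 4)
  P1 vs Y: payoffs [3, 3] → best response A/B (payoff 3)
  P2 vs A: payoffs [0, 0] → best response X/Y (payoff 0)
  P2 vs B: payoffs [5, 4] → best response X (payoff 5)
Mutual best responses: (A,Y), (B,X) → Nash equilibria.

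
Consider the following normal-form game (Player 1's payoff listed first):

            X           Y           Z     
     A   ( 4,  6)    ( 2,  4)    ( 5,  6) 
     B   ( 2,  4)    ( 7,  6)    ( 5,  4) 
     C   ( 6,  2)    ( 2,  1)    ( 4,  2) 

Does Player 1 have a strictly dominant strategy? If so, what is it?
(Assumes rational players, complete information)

No strictly dominant strategy exists for Player 1

Work:
A strategy strictly dominates another if it gives a strictly higher payoff against every opponent action. Compare each pair of P1's strategies column-by-column:
  A vs B: [4 vs 2, 2 vs 7, 5 vs 5] → A does not strictly dominate B (column Y: 2 ≤ 7)
  A vs C: [4 vs 6, 2 vs 2, 5 vs 4] → A does not strictly dominate C (column X: 4 ≤ 6)
  B vs A: [2 vs 4, 7 vs 2, 5 vs 5] → B does not strictly dominate A (column X: 2 ≤ 4)
  B vs C: [2 vs 6, 7 vs 2, 5 vs 4] → B does not strictly dominate C (column X: 2 ≤ 6)
  C vs A: [6 vs 4, 2 vs 2, 4 vs 5] → C does not strictly dominate A (column Y: 2 ≤ 2)
  C vs B: [6 vs 2, 2 vs 7, 4 vs 5] → C does not strictly dominate B (column Y: 2 ≤ 7)
No single strategy strictly dominates all others → no strictly dominant strategy.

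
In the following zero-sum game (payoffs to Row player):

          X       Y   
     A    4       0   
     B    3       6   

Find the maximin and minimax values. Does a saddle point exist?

Maximin = 3, Minimax = 4, Saddle: False

Work:
Row minimums: [0, 3] → maximin = 3
Column maximums: [4, 6] → minimax = 4
No saddle point (maximin ≠ minimax). Mixed strategy needed.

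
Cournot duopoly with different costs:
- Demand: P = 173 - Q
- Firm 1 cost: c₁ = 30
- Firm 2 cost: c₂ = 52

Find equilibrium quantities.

q₁* = 55.0, q₂* = 33.0

Work:
Reaction: q₁ = (173 - 30 - q₂)/2
Reaction: q₂ = (173 - 52 - q₁)/2
Solve simultaneously:
q₁* = (173 - 2×30 + 52)/3 = 55.0
q₂* = (173 - 2×52 + 30)/3 = 33.0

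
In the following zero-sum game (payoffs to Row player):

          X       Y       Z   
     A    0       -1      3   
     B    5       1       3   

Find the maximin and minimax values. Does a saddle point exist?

Maximin = 1, Minimax = 1, Saddle: True

Work:
Row minimums: [-1, 1] → maximin = 1
Column maximums: [5, 1, 3] → minimax = 1
Saddle point exists! Game value = 1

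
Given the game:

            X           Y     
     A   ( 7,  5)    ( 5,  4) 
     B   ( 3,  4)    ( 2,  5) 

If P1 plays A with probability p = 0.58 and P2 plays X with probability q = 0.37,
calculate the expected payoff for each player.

E[P1] = 4.3246, E[P2] = 4.4792

Work:
E[P1] = p·q·π₁(A,X) + p·(1-q)·π₁(A,Y) + (1-p)·q·π₁(B,X) + (1-p)·(1-q)·π₁(B,Y)
= 0.58·0.37·7 + 0.58·0.63·5 + 0.42·0.37·3 + 0.42·0.63·2
= 4.3246

E[P2] = 4.4792 (similar calculation)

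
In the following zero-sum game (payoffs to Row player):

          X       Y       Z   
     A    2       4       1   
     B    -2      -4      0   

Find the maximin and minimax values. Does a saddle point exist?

Maximin = 1, Minimax = 1, Saddle: True

Work:
Row minimums: [1, -4] → maximin = 1
Column maximums: [2, 4, 1] → minimax = 1
Saddle point exists! Game value = 1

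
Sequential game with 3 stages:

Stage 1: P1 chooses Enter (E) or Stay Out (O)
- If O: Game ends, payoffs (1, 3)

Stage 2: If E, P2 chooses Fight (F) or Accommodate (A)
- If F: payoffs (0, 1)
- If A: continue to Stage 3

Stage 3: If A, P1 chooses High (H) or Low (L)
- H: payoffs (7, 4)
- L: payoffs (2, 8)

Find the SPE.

SPE: (E, A, H); Outcome (7, 4)

Work:
Stage 3: P1 chooses H (7 vs 2)
Stage 2: P2: F->1, A->4 (anticipating H). Choose A
Stage 1: P1: O->1, E->7 (anticipating A, H). Choose E
SPE path: E -> A -> H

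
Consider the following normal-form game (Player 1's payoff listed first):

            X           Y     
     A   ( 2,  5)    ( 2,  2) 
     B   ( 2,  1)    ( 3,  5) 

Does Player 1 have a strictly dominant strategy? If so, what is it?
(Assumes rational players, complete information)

No strictly dominant strategy exists for Player 1

Work:
A strategy strictly dominates another if it gives a strictly higher payoff against every opponent action. Compare each pair of P1's strategies column-by-column:
  A vs B: [2 vs 2, 2 vs 3] → A does not strictly dominate B (column X: 2 ≤ 2)
  B vs A: [2 vs 2, 3 vs 2] → B does not strictly dominate A (column X: 2 ≤ 2)
No single strategy strictly dominates all others → no strictly dominant strategy.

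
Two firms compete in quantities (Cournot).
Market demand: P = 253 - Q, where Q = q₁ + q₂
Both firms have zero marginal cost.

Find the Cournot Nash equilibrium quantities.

q₁* = q₂* = 84.33; P* = 84.33

Work:
Profit: π_i = P·q_i = (a - q_i - q_j)·q_i
FOC: ∂π_i/∂q_i = a - 2q_i - q_j = 0
Reaction function: q_i = (253 - q_j)/2
Symmetry: q* = 253/3 = 84.33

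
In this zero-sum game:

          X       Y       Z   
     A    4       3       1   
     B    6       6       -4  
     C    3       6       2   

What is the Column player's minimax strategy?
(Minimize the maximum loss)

Column should play Z, value = 2

Work:
Column player minimizes Row's maximum payoff:
Column X: max payoff to Row = 6
Column Y: max payoff to Row = 6
Column Z: max payoff to Row = 2
Minimum is 2, achieved by column Z.
Minimax strategy: Z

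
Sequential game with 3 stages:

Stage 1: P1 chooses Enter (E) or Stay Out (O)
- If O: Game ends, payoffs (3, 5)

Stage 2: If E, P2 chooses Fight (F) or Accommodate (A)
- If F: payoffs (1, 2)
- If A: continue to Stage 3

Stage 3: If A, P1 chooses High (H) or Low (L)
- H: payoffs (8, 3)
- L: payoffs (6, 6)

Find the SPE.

SPE: (E, A, H); Outcome (8, 3)

Work:
Stage 3: P1 chooses H (8 vs 6)
Stage 2: P2: F->2, A->3 (anticipating H). Choose A
Stage 1: P1: O->3, E->8 (anticipating A, H). Choose E
SPE path: E -> A -> H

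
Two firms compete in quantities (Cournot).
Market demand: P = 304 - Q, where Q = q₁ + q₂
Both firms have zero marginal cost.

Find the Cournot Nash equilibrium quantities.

q₁* = q₂* = 101.33; P* = 101.33

Work:
Profit: π_i = P·q_i = (a - q_i - q_j)·q_i
FOC: ∂π_i/∂q_i = a - 2q_i - q_j = 0
Reaction function: q_i = (304 - q_j)/2
Symmetry: q* = 304/3 = 101.33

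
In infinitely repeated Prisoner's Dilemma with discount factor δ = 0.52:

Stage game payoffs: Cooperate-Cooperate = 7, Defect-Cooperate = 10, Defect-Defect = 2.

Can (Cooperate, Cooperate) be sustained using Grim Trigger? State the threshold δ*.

δ* = 0.375; since δ = 0.52 ≥ 0.375, cooperation can be sustained

Work:
For Grim Trigger:
Cooperate forever: 7/(1-δ)
Defect then punished: 10 + 2·δ/(1-δ)
Need: 7/(1-δ) ≥ 10 + 2·δ/(1-δ)
Solving: δ ≥ (T-R)/(T-P) = (10-7)/(10-2) = 0.375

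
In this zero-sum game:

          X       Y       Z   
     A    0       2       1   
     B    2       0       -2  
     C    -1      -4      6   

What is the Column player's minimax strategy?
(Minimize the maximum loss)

Column should play X or Y (all achieve the minimum), value = 2

Work:
Column player minimizes Row's maximum payoff:
Column X: max payoff to Row = 2
Column Y: max payoff to Row = 2
Column Z: max payoff to Row = 6
Minimum is 2, achieved by columns X, Y (tied).
Each of X or Y is a minimax strategy.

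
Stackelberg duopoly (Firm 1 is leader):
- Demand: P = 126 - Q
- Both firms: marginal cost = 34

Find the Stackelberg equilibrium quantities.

q₁* (leader) = 46.0, q₂* (follower) = 23.0

Work:
Follower's reaction: q₂ = (a - c - q₁)/2
Leader substitutes: π₁ = q₁·(a - q₁ - (a-c-q₁)/2 - c)
FOC: q₁* = (126 - 34)/2 = 46.00
Then: q₂* = (126 - 34 - 46.0)/2 = 23.00
Leader has first-mover advantage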